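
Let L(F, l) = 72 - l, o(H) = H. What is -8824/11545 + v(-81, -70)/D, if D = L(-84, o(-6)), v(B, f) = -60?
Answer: -230162/150085 ≈ -1.5335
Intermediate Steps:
D = 78 (D = 72 - 1*(-6) = 72 + 6 = 78)
-8824/11545 + v(-81, -70)/D = -8824/11545 - 60/78 = -8824*1/11545 - 60*1/78 = -8824/11545 - 10/13 = -230162/150085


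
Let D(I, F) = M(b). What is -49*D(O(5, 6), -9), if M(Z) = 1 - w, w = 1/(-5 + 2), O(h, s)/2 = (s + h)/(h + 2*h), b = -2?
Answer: -196/3 ≈ -65.333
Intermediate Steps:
O(h, s) = 2*(h + s)/(3*h) (O(h, s) = 2*((s + h)/(h + 2*h)) = 2*((h + s)/((3*h))) = 2*((h + s)*(1/(3*h))) = 2*((h + s)/(3*h)) = 2*(h + s)/(3*h))
w = -⅓ (w = 1/(-3) = -⅓ ≈ -0.33333)
M(Z) = 4/3 (M(Z) = 1 - 1*(-⅓) = 1 + ⅓ = 4/3)
D(I, F) = 4/3
-49*D(O(5, 6), -9) = -49*4/3 = -196/3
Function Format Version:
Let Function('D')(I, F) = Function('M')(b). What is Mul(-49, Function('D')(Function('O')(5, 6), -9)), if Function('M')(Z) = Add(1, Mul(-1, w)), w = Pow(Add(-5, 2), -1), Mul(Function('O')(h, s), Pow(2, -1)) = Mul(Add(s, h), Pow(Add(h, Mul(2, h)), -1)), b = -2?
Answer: Rational(-196, 3) ≈ -65.333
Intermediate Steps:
Function('O')(h, s) = Mul(Rational(2, 3), Pow(h, -1), Add(h, s)) (Function('O')(h, s) = Mul(2, Mul(Add(s, h), Pow(Add(h, Mul(2, h)), -1))) = Mul(2, Mul(Add(h, s), Pow(Mul(3, h), -1))) = Mul(2, Mul(Add(h, s), Mul(Rational(1, 3), Pow(h, -1)))) = Mul(2, Mul(Rational(1, 3), Pow(h, -1), Add(h, s))) = Mul(Rational(2, 3), Pow(h, -1), Add(h, s)))
w = Rational(-1, 3) (w = Pow(-3, -1) = Rational(-1, 3) ≈ -0.33333)
Function('M')(Z) = Rational(4, 3) (Function('M')(Z) = Add(1, Mul(-1, Rational(-1, 3))) = Add(1, Rational(1, 3)) = Rational(4, 3))
Function('D')(I, F) = Rational(4, 3)
Mul(-49, Function('D')(Function('O')(5, 6), -9)) = Mul(-49, Rational(4, 3)) = Rational(-196, 3)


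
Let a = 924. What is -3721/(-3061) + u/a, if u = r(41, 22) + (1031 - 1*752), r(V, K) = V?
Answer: 1104431/707091 ≈ 1.5619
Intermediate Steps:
u = 320 (u = 41 + (1031 - 1*752) = 41 + (1031 - 752) = 41 + 279 = 320)
-3721/(-3061) + u/a = -3721/(-3061) + 320/924 = -3721*(-1/3061) + 320*(1/924) = 3721/3061 + 80/231 = 1104431/707091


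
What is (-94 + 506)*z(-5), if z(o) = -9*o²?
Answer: -92700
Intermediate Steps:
(-94 + 506)*z(-5) = (-94 + 506)*(-9*(-5)²) = 412*(-9*25) = 412*(-225) = -92700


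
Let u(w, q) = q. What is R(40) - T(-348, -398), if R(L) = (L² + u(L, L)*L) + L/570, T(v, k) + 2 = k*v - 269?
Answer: -7696877/57 ≈ -1.3503e+5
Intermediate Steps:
T(v, k) = -271 + k*v (T(v, k) = -2 + (k*v - 269) = -2 + (-269 + k*v) = -271 + k*v)
R(L) = 2*L² + L/570 (R(L) = (L² + L*L) + L/570 = (L² + L²) + L*(1/570) = 2*L² + L/570)
R(40) - T(-348, -398) = (1/570)*40*(1 + 1140*40) - (-271 - 398*(-348)) = (1/570)*40*(1 + 45600) - (-271 + 138504) = (1/570)*40*45601 - 1*138233 = 182404/57 - 138233 = -7696877/57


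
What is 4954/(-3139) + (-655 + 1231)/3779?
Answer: -16913102/11862281 ≈ -1.4258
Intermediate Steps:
4954/(-3139) + (-655 + 1231)/3779 = 4954*(-1/3139) + 576*(1/3779) = -4954/3139 + 576/3779 = -16913102/11862281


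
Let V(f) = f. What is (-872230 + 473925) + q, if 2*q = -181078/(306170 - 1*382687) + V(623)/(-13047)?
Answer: -795267228701815/1996634598 ≈ -3.9830e+5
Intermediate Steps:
q = 2314854575/1996634598 (q = (-181078/(306170 - 1*382687) + 623/(-13047))/2 = (-181078/(306170 - 382687) + 623*(-1/13047))/2 = (-181078/(-76517) - 623/13047)/2 = (-181078*(-1/76517) - 623/13047)/2 = (181078/76517 - 623/13047)/2 = (½)*(2314854575/998317299) = 2314854575/1996634598 ≈ 1.1594)
(-872230 + 473925) + q = (-872230 + 473925) + 2314854575/1996634598 = -398305 + 2314854575/1996634598 = -795267228701815/1996634598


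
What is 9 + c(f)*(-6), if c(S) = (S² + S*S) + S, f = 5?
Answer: -321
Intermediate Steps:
c(S) = S + 2*S² (c(S) = (S² + S²) + S = 2*S² + S = S + 2*S²)
9 + c(f)*(-6) = 9 + (5*(1 + 2*5))*(-6) = 9 + (5*(1 + 10))*(-6) = 9 + (5*11)*(-6) = 9 + 55*(-6) = 9 - 330 = -321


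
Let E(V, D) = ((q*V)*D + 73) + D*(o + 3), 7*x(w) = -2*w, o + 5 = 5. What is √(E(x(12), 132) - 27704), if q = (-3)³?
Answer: I*√735763/7 ≈ 122.54*I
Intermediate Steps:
o = 0 (o = -5 + 5 = 0)
q = -27
x(w) = -2*w/7 (x(w) = (-2*w)/7 = -2*w/7)
E(V, D) = 73 + 3*D - 27*D*V (E(V, D) = ((-27*V)*D + 73) + D*(0 + 3) = (-27*D*V + 73) + D*3 = (73 - 27*D*V) + 3*D = 73 + 3*D - 27*D*V)
√(E(x(12), 132) - 27704) = √((73 + 3*132 - 27*132*(-2/7*12)) - 27704) = √((73 + 396 - 27*132*(-24/7)) - 27704) = √((73 + 396 + 85536/7) - 27704) = √(88819/7 - 27704) = √(-105109/7) = I*√735763/7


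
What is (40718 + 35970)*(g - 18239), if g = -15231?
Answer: -2566747360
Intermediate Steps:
(40718 + 35970)*(g - 18239) = (40718 + 35970)*(-15231 - 18239) = 76688*(-33470) = -2566747360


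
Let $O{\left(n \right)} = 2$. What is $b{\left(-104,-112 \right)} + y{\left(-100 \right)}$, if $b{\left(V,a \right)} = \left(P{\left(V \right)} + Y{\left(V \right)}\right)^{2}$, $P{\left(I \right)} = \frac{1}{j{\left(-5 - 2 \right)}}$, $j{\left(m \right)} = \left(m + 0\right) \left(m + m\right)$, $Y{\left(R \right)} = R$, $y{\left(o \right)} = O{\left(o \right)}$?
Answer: $\frac{103875689}{9604} \approx 10816.0$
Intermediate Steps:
$y{\left(o \right)} = 2$
$j{\left(m \right)} = 2 m^{2}$ ($j{\left(m \right)} = m 2 m = 2 m^{2}$)
$P{\left(I \right)} = \frac{1}{98}$ ($P{\left(I \right)} = \frac{1}{2 \left(-5 - 2\right)^{2}} = \frac{1}{2 \left(-7\right)^{2}} = \frac{1}{2 \cdot 49} = \frac{1}{98}$)
$b{\left(V,a \right)} = \left(\frac{1}{98} + V\right)^{2}$
$b{\left(-104,-112 \right)} + y{\left(-100 \right)} = \frac{\left(1 + 98 \left(-104\right)\right)^{2}}{9604} + 2 = \frac{\left(1 - 10192\right)^{2}}{9604} + 2 = \frac{\left(-10191\right)^{2}}{9604} + 2 = \frac{1}{9604} \cdot 103856481 + 2 = \frac{103856481}{9604} + 2 = \frac{103875689}{9604}$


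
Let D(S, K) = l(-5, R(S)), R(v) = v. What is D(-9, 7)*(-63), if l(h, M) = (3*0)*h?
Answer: 0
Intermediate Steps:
l(h, M) = 0 (l(h, M) = 0*h = 0)
D(S, K) = 0
D(-9, 7)*(-63) = 0*(-63) = 0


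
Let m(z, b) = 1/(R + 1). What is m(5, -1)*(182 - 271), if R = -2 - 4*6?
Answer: 89/25 ≈ 3.5600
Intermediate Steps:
R = -26 (R = -2 - 24 = -26)
m(z, b) = -1/25 (m(z, b) = 1/(-26 + 1) = 1/(-25) = -1/25)
m(5, -1)*(182 - 271) = -(182 - 271)/25 = -1/25*(-89) = 89/25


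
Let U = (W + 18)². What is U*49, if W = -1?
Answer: 14161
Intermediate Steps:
U = 289 (U = (-1 + 18)² = 17² = 289)
U*49 = 289*49 = 14161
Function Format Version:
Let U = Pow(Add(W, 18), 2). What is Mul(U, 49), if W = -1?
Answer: 14161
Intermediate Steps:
U = 289 (U = Pow(Add(-1, 18), 2) = Pow(17, 2) = 289)
Mul(U, 49) = Mul(289, 49) = 14161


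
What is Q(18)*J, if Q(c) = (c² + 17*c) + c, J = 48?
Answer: 31104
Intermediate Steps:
Q(c) = c² + 18*c
Q(18)*J = (18*(18 + 18))*48 = (18*36)*48 = 648*48 = 31104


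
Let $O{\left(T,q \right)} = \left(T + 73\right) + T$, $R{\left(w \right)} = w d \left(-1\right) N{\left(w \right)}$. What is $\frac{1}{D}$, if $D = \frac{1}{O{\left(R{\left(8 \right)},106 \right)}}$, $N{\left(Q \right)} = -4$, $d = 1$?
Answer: $137$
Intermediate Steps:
$R{\left(w \right)} = 4 w$ ($R{\left(w \right)} = w 1 \left(-1\right) \left(-4\right) = w \left(\left(-1\right) \left(-4\right)\right) = w 4 = 4 w$)
$O{\left(T,q \right)} = 73 + 2 T$ ($O{\left(T,q \right)} = \left(73 + T\right) + T = 73 + 2 T$)
$D = \frac{1}{137}$ ($D = \frac{1}{73 + 2 \cdot 4 \cdot 8} = \frac{1}{73 + 2 \cdot 32} = \frac{1}{73 + 64} = \frac{1}{137} \approx 0.0072993$)
$\frac{1}{D} = \frac{1}{\frac{1}{137}} = 137$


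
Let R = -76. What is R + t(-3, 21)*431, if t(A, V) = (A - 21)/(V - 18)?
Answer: -3524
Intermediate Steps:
t(A, V) = (-21 + A)/(-18 + V)
R + t(-3, 21)*431 = -76 + ((-21 - 3)/(-18 + 21))*431 = -76 + (-24/3)*431 = -76 + ((1/3)*(-24))*431 = -76 - 8*431 = -76 - 3448 = -3524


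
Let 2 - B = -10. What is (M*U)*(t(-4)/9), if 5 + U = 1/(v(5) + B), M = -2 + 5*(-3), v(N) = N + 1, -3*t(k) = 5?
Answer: -7565/486 ≈ -15.566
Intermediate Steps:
B = 12 (B = 2 - 1*(-10) = 2 + 10 = 12)
t(k) = -5/3 (t(k) = -1/3*5 = -5/3)
v(N) = 1 + N
M = -17 (M = -2 - 15 = -17)
U = -89/18 (U = -5 + 1/((1 + 5) + 12) = -5 + 1/(6 + 12) = -5 + 1/18 = -89/18 ≈ -4.9444)
(M*U)*(t(-4)/9) = (-17*(-89/18))*(-5/3/9) = 1513*(-5/3*1/9)/18 = (1513/18)*(-5/27) = -7565/486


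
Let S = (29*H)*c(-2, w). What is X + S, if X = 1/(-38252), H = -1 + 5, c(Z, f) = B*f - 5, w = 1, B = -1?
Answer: -26623393/38252 ≈ -696.00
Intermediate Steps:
c(Z, f) = -5 - f (c(Z, f) = -f - 5 = -5 - f)
H = 4
S = -696 (S = (29*4)*(-5 - 1*1) = 116*(-5 - 1) = 116*(-6) = -696)
X = -1/38252 ≈ -2.6142e-5
X + S = -1/38252 - 696 = -26623393/38252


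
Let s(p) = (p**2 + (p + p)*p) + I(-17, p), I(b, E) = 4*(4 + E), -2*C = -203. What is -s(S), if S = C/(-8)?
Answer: -114731/256 ≈ -448.17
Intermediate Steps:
C = 203/2 (C = -1/2*(-203) = 203/2 ≈ 101.50)
I(b, E) = 16 + 4*E
S = -203/16 (S = (203/2)/(-8) = (203/2)*(-1/8) = -203/16 ≈ -12.688)
s(p) = 16 + 3*p**2 + 4*p (s(p) = (p**2 + (p + p)*p) + (16 + 4*p) = (p**2 + (2*p)*p) + (16 + 4*p) = (p**2 + 2*p**2) + (16 + 4*p) = 3*p**2 + (16 + 4*p) = 16 + 3*p**2 + 4*p)
-s(S) = -(16 + 3*(-203/16)**2 + 4*(-203/16)) = -(16 + 3*(41209/256) - 203/4) = -(16 + 123627/256 - 203/4) = -1*114731/256 = -114731/256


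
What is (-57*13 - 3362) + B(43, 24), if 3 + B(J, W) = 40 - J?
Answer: -4109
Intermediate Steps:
B(J, W) = 37 - J (B(J, W) = -3 + (40 - J) = 37 - J)
(-57*13 - 3362) + B(43, 24) = (-57*13 - 3362) + (37 - 1*43) = (-741 - 3362) + (37 - 43) = -4103 - 6 = -4109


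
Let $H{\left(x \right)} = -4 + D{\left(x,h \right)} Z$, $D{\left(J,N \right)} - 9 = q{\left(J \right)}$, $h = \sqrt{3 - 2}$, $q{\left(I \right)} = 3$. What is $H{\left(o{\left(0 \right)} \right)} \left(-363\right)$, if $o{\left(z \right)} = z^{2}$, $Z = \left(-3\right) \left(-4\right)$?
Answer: $-50820$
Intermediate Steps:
$Z = 12$
$h = 1$ ($h = \sqrt{1} = 1$)
$D{\left(J,N \right)} = 12$ ($D{\left(J,N \right)} = 9 + 3 = 12$)
$H{\left(x \right)} = 140$ ($H{\left(x \right)} = -4 + 12 \cdot 12 = -4 + 144 = 140$)
$H{\left(o{\left(0 \right)} \right)} \left(-363\right) = 140 \left(-363\right) = -50820$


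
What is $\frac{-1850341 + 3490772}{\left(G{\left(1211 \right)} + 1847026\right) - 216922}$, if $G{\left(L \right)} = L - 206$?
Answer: $\frac{1640431}{1631109} \approx 1.0057$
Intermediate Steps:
$G{\left(L \right)} = -206 + L$ ($G{\left(L \right)} = L - 206 = -206 + L$)
$\frac{-1850341 + 3490772}{\left(G{\left(1211 \right)} + 1847026\right) - 216922} = \frac{-1850341 + 3490772}{\left(\left(-206 + 1211\right) + 1847026\right) - 216922} = \frac{1640431}{\left(1005 + 1847026\right) - 216922} = \frac{1640431}{1848031 - 216922} = \frac{1640431}{1631109}$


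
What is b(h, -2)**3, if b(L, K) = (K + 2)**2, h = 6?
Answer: 0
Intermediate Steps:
b(L, K) = (2 + K)**2
b(h, -2)**3 = ((2 - 2)**2)**3 = (0**2)**3 = 0**3 = 0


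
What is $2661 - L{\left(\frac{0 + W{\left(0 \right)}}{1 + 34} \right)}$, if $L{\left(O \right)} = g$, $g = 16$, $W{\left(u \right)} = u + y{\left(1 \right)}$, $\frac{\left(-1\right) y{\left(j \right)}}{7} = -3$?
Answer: $2645$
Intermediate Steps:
$y{\left(j \right)} = 21$ ($y{\left(j \right)} = \left(-7\right) \left(-3\right) = 21$)
$W{\left(u \right)} = 21 + u$ ($W{\left(u \right)} = u + 21 = 21 + u$)
$L{\left(O \right)} = 16$
$2661 - L{\left(\frac{0 + W{\left(0 \right)}}{1 + 34} \right)} = 2661 - 16 = 2645$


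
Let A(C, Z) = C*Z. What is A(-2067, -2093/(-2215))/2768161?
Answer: -4326231/6131476615 ≈ -0.00070558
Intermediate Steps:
A(-2067, -2093/(-2215))/2768161 = -(-4326231)/(-2215)/2768161 = -(-4326231)*(-1)/2215*(1/2768161) = -2067*2093/2215*(1/2768161) = -4326231/2215*1/2768161 = -4326231/6131476615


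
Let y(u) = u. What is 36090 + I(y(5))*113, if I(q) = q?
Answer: 36655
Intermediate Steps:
36090 + I(y(5))*113 = 36090 + 5*113 = 36090 + 565 = 36655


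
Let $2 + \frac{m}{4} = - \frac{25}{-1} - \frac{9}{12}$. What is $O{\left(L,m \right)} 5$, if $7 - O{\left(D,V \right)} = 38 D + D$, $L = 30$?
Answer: $-5815$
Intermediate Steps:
$m = 89$ ($m = -8 + 4 \left(- \frac{25}{-1} - \frac{9}{12}\right) = -8 + 4 \left(\left(-25\right) \left(-1\right) - \frac{3}{4}\right) = -8 + 4 \left(25 - \frac{3}{4}\right) = -8 + 4 \cdot \frac{97}{4} = -8 + 97 = 89$)
$O{\left(D,V \right)} = 7 - 39 D$ ($O{\left(D,V \right)} = 7 - \left(38 D + D\right) = 7 - 39 D$)
$O{\left(L,m \right)} 5 = \left(7 - 1170\right) 5 = \left(-1163\right) 5 = -5815$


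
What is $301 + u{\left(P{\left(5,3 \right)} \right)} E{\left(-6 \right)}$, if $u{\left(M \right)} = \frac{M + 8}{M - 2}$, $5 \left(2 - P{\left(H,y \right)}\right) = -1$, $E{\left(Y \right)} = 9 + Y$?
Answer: $454$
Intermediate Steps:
$P{\left(H,y \right)} = \frac{11}{5}$ ($P{\left(H,y \right)} = 2 - - \frac{1}{5} = 2 + \frac{1}{5} = \frac{11}{5}$)
$u{\left(M \right)} = \frac{8 + M}{-2 + M}$
$301 + u{\left(P{\left(5,3 \right)} \right)} E{\left(-6 \right)} = 301 + \frac{8 + \frac{11}{5}}{-2 + \frac{11}{5}} \left(9 - 6\right) = 301 + \frac{1}{\frac{1}{5}} \cdot \frac{51}{5} \cdot 3 = 301 + 5 \cdot \frac{51}{5} \cdot 3 = 301 + 51 \cdot 3 = 301 + 153 = 454$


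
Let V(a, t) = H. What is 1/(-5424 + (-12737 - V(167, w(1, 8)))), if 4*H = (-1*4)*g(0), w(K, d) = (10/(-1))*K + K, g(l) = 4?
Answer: -1/18157 ≈ -5.5075e-5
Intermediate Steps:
w(K, d) = -9*K (w(K, d) = (10*(-1))*K + K = -10*K + K = -9*K)
H = -4 (H = (-1*4*4)/4 = (-4*4)/4 = (¼)*(-16) = -4)
V(a, t) = -4
1/(-5424 + (-12737 - V(167, w(1, 8)))) = 1/(-5424 + (-12737 - 1*(-4))) = 1/(-5424 + (-12737 + 4)) = 1/(-5424 - 12733) = 1/(-18157) = -1/18157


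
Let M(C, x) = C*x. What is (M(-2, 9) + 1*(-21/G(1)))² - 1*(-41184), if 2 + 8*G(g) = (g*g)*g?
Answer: 63684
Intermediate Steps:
G(g) = -¼ + g³/8 (G(g) = -¼ + ((g*g)*g)/8 = -¼ + (g²*g)/8 = -¼ + g³/8)
(M(-2, 9) + 1*(-21/G(1)))² - 1*(-41184) = (-2*9 + 1*(-21/(-¼ + (⅛)*1³)))² - 1*(-41184) = (-18 + 1*(-21/(-¼ + (⅛)*1)))² + 41184 = (-18 + 1*(-21/(-¼ + ⅛)))² + 41184 = (-18 + 1*(-21/(-⅛)))² + 41184 = (-18 + 1*(-21*(-8)))² + 41184 = (-18 + 1*168)² + 41184 = (-18 + 168)² + 41184 = 150² + 41184 = 22500 + 41184 = 63684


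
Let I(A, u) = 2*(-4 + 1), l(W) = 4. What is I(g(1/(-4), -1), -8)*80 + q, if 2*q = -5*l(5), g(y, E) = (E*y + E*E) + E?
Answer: -490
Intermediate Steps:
g(y, E) = E + E² + E*y (g(y, E) = (E*y + E²) + E = (E² + E*y) + E = E + E² + E*y)
q = -10 (q = (-5*4)/2 = (½)*(-20) = -10)
I(A, u) = -6 (I(A, u) = 2*(-3) = -6)
I(g(1/(-4), -1), -8)*80 + q = -6*80 - 10 = -480 - 10 = -490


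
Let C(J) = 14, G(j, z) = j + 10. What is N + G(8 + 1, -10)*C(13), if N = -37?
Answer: 229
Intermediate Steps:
G(j, z) = 10 + j
N + G(8 + 1, -10)*C(13) = -37 + (10 + (8 + 1))*14 = -37 + (10 + 9)*14 = -37 + 19*14 = -37 + 266 = 229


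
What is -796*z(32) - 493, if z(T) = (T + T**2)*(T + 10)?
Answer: -35304685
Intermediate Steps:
z(T) = (10 + T)*(T + T**2) (z(T) = (T + T**2)*(10 + T) = (10 + T)*(T + T**2))
-796*z(32) - 493 = -25472*(10 + 32**2 + 11*32) - 493 = -25472*(10 + 1024 + 352) - 493 = -25472*1386 - 493 = -796*44352 - 493 = -35304192 - 493 = -35304685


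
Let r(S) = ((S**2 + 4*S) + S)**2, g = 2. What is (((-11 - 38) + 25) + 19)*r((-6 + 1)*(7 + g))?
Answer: -16200000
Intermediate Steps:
r(S) = (S**2 + 5*S)**2
(((-11 - 38) + 25) + 19)*r((-6 + 1)*(7 + g)) = (((-11 - 38) + 25) + 19)*(((-6 + 1)*(7 + 2))**2*(5 + (-6 + 1)*(7 + 2))**2) = ((-49 + 25) + 19)*((-5*9)**2*(5 - 5*9)**2) = (-24 + 19)*((-45)**2*(5 - 45)**2) = -10125*(-40)**2 = -10125*1600 = -5*3240000 = -16200000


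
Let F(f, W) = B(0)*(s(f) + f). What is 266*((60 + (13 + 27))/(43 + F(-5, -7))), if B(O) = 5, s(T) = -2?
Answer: 3325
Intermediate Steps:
F(f, W) = -10 + 5*f (F(f, W) = 5*(-2 + f) = -10 + 5*f)
266*((60 + (13 + 27))/(43 + F(-5, -7))) = 266*((60 + (13 + 27))/(43 + (-10 + 5*(-5)))) = 266*((60 + 40)/(43 + (-10 - 25))) = 266*(100/(43 - 35)) = 266*(100/8) = 266*(100*(⅛)) = 266*(25/2) = 3325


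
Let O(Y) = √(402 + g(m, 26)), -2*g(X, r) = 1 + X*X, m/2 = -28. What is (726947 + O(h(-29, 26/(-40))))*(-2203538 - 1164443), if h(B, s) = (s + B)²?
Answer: -2448343684007 - 3367981*I*√4666/2 ≈ -2.4483e+12 - 1.1503e+8*I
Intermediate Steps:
m = -56 (m = 2*(-28) = -56)
h(B, s) = (B + s)²
g(X, r) = -½ - X²/2 (g(X, r) = -(1 + X*X)/2 = -(1 + X²)/2 = -½ - X²/2)
O(Y) = I*√4666/2 (O(Y) = √(402 + (-½ - ½*(-56)²)) = √(402 + (-½ - ½*3136)) = √(402 + (-½ - 1568)) = √(402 - 3137/2) = √(-2333/2) = I*√4666/2)
(726947 + O(h(-29, 26/(-40))))*(-2203538 - 1164443) = (726947 + I*√4666/2)*(-2203538 - 1164443) = (726947 + I*√4666/2)*(-3367981) = -2448343684007 - 3367981*I*√4666/2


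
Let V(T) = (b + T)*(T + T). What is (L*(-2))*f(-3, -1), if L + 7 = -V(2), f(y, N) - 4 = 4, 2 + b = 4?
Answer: 368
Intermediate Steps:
b = 2 (b = -2 + 4 = 2)
f(y, N) = 8 (f(y, N) = 4 + 4 = 8)
V(T) = 2*T*(2 + T) (V(T) = (2 + T)*(T + T) = (2 + T)*(2*T) = 2*T*(2 + T))
L = -23 (L = -7 - 2*2*(2 + 2) = -7 - 2*2*4 = -7 - 1*16 = -7 - 16 = -23)
(L*(-2))*f(-3, -1) = -23*(-2)*8 = 46*8 = 368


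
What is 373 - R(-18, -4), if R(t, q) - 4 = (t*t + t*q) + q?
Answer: -23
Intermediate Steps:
R(t, q) = 4 + q + t**2 + q*t (R(t, q) = 4 + ((t*t + t*q) + q) = 4 + ((t**2 + q*t) + q) = 4 + (q + t**2 + q*t) = 4 + q + t**2 + q*t)
373 - R(-18, -4) = 373 - (4 - 4 + (-18)**2 - 4*(-18)) = 373 - (4 - 4 + 324 + 72) = 373 - 1*396 = 373 - 396 = -23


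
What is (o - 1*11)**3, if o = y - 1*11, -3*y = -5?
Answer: -226981/27 ≈ -8406.7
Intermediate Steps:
y = 5/3 (y = -1/3*(-5) = 5/3 ≈ 1.6667)
o = -28/3 (o = 5/3 - 1*11 = 5/3 - 11 = -28/3 ≈ -9.3333)
(o - 1*11)**3 = (-28/3 - 1*11)**3 = (-28/3 - 11)**3 = (-61/3)**3 = -226981/27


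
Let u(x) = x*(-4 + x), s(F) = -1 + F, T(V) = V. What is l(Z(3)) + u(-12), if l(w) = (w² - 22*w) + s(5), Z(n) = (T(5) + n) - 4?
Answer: 124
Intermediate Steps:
Z(n) = 1 + n (Z(n) = (5 + n) - 4 = 1 + n)
l(w) = 4 + w² - 22*w (l(w) = (w² - 22*w) + (-1 + 5) = (w² - 22*w) + 4 = 4 + w² - 22*w)
l(Z(3)) + u(-12) = (4 + (1 + 3)² - 22*(1 + 3)) - 12*(-4 - 12) = (4 + 4² - 22*4) - 12*(-16) = (4 + 16 - 88) + 192 = -68 + 192 = 124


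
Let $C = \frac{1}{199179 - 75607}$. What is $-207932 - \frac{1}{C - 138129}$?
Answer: $- \frac{3549165687950912}{17068876787} \approx -2.0793 \cdot 10^{5}$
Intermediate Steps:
$C = \frac{1}{123572} \approx 8.0925 \cdot 10^{-6}$
$-207932 - \frac{1}{C - 138129} = -207932 - \frac{1}{\frac{1}{123572} - 138129} = -207932 - \frac{1}{- \frac{17068876787}{123572}} = -207932 - - \frac{123572}{17068876787} = -207932 + \frac{123572}{17068876787} = - \frac{3549165687950912}{17068876787}$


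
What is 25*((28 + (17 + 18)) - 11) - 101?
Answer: 1199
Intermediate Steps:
25*((28 + (17 + 18)) - 11) - 101 = 25*((28 + 35) - 11) - 101 = 25*(63 - 11) - 101 = 25*52 - 101 = 1300 - 101 = 1199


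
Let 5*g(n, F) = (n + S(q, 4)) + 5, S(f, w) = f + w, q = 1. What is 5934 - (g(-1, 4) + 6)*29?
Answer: 28539/5 ≈ 5707.8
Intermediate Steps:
g(n, F) = 2 + n/5 (g(n, F) = ((n + (1 + 4)) + 5)/5 = ((n + 5) + 5)/5 = ((5 + n) + 5)/5 = (10 + n)/5 = 2 + n/5)
5934 - (g(-1, 4) + 6)*29 = 5934 - ((2 + (1/5)*(-1)) + 6)*29 = 5934 - ((2 - 1/5) + 6)*29 = 5934 - (9/5 + 6)*29 = 5934 - 39*29/5 = 5934 - 1*1131/5 = 5934 - 1131/5 = 28539/5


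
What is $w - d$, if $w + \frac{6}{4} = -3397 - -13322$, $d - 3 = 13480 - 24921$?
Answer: $\frac{42723}{2} \approx 21362.0$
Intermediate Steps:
$d = -11438$ ($d = 3 + \left(13480 - 24921\right) = 3 - 11441 = -11438$)
$w = \frac{19847}{2}$ ($w = - \frac{3}{2} - -9925 = - \frac{3}{2} + \left(-3397 + 13322\right) = - \frac{3}{2} + 9925 = \frac{19847}{2} \approx 9923.5$)
$w - d = \frac{19847}{2} - -11438 = \frac{19847}{2} + 11438 = \frac{42723}{2}$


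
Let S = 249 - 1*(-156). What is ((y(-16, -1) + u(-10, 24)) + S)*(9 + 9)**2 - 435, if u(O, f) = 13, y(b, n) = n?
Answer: 134673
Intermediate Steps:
S = 405 (S = 249 + 156 = 405)
((y(-16, -1) + u(-10, 24)) + S)*(9 + 9)**2 - 435 = ((-1 + 13) + 405)*(9 + 9)**2 - 435 = (12 + 405)*18**2 - 435 = 417*324 - 435 = 135108 - 435 = 134673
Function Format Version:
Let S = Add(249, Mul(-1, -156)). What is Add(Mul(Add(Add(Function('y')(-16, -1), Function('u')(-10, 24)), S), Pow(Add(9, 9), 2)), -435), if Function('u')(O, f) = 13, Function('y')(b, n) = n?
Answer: 134673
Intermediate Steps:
S = 405 (S = Add(249, 156) = 405)
Add(Mul(Add(Add(Function('y')(-16, -1), Function('u')(-10, 24)), S), Pow(Add(9, 9), 2)), -435) = Add(Mul(Add(Add(-1, 13), 405), Pow(Add(9, 9), 2)), -435) = Add(Mul(Add(12, 405), Pow(18, 2)), -435) = Add(Mul(417, 324), -435) = Add(135108, -435) = 134673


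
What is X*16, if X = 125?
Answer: 2000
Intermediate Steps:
X*16 = 125*16 = 2000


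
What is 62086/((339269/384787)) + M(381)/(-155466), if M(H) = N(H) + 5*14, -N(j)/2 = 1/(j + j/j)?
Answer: 709386404244934831/10074255721614 ≈ 70416.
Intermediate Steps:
N(j) = -2/(1 + j) (N(j) = -2/(j + j/j) = -2/(j + 1) = -2/(1 + j))
M(H) = 70 - 2/(1 + H) (M(H) = -2/(1 + H) + 5*14 = -2/(1 + H) + 70 = 70 - 2/(1 + H))
62086/((339269/384787)) + M(381)/(-155466) = 62086/((339269/384787)) + (2*(34 + 35*381)/(1 + 381))/(-155466) = 62086/((339269*(1/384787))) + (2*(34 + 13335)/382)*(-1/155466) = 62086/(339269/384787) + (2*(1/382)*13369)*(-1/155466) = 62086*(384787/339269) + (13369/191)*(-1/155466) = 23889885682/339269 - 13369/29694006 = 709386404244934831/10074255721614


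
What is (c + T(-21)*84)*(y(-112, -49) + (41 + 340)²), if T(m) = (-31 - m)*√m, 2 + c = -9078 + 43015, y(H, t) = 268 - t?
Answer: 4936795930 - 122201520*I*√21 ≈ 4.9368e+9 - 5.6e+8*I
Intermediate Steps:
c = 33935 (c = -2 + (-9078 + 43015) = -2 + 33937 = 33935)
T(m) = √m*(-31 - m)
(c + T(-21)*84)*(y(-112, -49) + (41 + 340)²) = (33935 + (√(-21)*(-31 - 1*(-21)))*84)*((268 - 1*(-49)) + (41 + 340)²) = (33935 + ((I*√21)*(-31 + 21))*84)*((268 + 49) + 381²) = (33935 + ((I*√21)*(-10))*84)*(317 + 145161) = (33935 - 10*I*√21*84)*145478 = (33935 - 840*I*√21)*145478 = 4936795930 - 122201520*I*√21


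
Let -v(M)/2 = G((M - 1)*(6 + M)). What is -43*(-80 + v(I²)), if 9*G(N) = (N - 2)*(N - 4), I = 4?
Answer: 9226768/9 ≈ 1.0252e+6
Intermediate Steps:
G(N) = (-4 + N)*(-2 + N)/9 (G(N) = ((N - 2)*(N - 4))/9 = ((-2 + N)*(-4 + N))/9 = ((-4 + N)*(-2 + N))/9 = (-4 + N)*(-2 + N)/9)
v(M) = -16/9 - 2*(-1 + M)²*(6 + M)²/9 + 4*(-1 + M)*(6 + M)/3 (v(M) = -2*(8/9 - 2*(M - 1)*(6 + M)/3 + ((M - 1)*(6 + M))²/9) = -2*(8/9 - 2*(-1 + M)*(6 + M)/3 + ((-1 + M)*(6 + M))²/9) = -2*(8/9 - 2*(-1 + M)*(6 + M)/3 + ((-1 + M)²*(6 + M)²)/9) = -2*(8/9 - 2*(-1 + M)*(6 + M)/3 + (-1 + M)²*(6 + M)²/9) = -16/9 - 2*(-1 + M)²*(6 + M)²/9 + 4*(-1 + M)*(6 + M)/3)
-43*(-80 + v(I²)) = -43*(-80 + (-160/9 + 20*4² - 20*(4²)³/9 - 14*(4²)²/9 - 2*(4²)⁴/9)) = -43*(-80 + (-160/9 + 20*16 - 20/9*16³ - 14/9*16² - 2/9*16⁴)) = -43*(-80 + (-160/9 + 320 - 20/9*4096 - 14/9*256 - 2/9*65536)) = -43*(-80 + (-160/9 + 320 - 81920/9 - 3584/9 - 131072/9)) = -43*(-80 - 213856/9) = -43*(-214576/9) = 9226768/9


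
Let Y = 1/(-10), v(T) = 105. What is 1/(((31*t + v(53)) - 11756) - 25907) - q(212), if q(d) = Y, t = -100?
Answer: 10162/101645 ≈ 0.099975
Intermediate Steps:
Y = -⅒ ≈ -0.10000
q(d) = -⅒
1/(((31*t + v(53)) - 11756) - 25907) - q(212) = 1/(((31*(-100) + 105) - 11756) - 25907) - 1*(-⅒) = 1/(((-3100 + 105) - 11756) - 25907) + ⅒ = 1/((-2995 - 11756) - 25907) + ⅒ = 1/(-14751 - 25907) + ⅒ = 1/(-40658) + ⅒ = -1/40658 + ⅒ = 10162/101645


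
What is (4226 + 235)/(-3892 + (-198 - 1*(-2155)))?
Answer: -1487/645 ≈ -2.3054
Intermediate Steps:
(4226 + 235)/(-3892 + (-198 - 1*(-2155))) = 4461/(-3892 + (-198 + 2155)) = 4461/(-3892 + 1957) = 4461/(-1935) = 4461*(-1/1935) = -1487/645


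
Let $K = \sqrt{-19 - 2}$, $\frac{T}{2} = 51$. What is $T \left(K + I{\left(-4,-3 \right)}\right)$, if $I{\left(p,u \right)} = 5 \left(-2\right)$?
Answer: $-1020 + 102 i \sqrt{21} \approx -1020.0 + 467.42 i$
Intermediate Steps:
$I{\left(p,u \right)} = -10$
$T = 102$ ($T = 2 \cdot 51 = 102$)
$K = i \sqrt{21}$ ($K = \sqrt{-21} = i \sqrt{21} \approx 4.5826 i$)
$T \left(K + I{\left(-4,-3 \right)}\right) = 102 \left(i \sqrt{21} - 10\right) = 102 \left(-10 + i \sqrt{21}\right) = -1020 + 102 i \sqrt{21}$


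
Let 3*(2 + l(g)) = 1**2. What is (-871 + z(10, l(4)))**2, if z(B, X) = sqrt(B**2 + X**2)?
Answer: 6828694/9 - 8710*sqrt(37)/3 ≈ 7.4108e+5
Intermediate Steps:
l(g) = -5/3 (l(g) = -2 + (1/3)*1**2 = -2 + (1/3)*1 = -2 + 1/3 = -5/3)
(-871 + z(10, l(4)))**2 = (-871 + sqrt(10**2 + (-5/3)**2))**2 = (-871 + sqrt(100 + 25/9))**2 = (-871 + sqrt(925/9))**2 = (-871 + 5*sqrt(37)/3)**2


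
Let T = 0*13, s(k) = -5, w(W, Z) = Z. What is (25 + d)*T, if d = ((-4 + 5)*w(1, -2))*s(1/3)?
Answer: 0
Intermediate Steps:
T = 0
d = 10 (d = ((-4 + 5)*(-2))*(-5) = (1*(-2))*(-5) = -2*(-5) = 10)
(25 + d)*T = (25 + 10)*0 = 35*0 = 0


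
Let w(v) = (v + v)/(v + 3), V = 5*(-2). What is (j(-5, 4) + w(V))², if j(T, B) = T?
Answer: 225/49 ≈ 4.5918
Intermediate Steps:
V = -10
w(v) = 2*v/(3 + v) (w(v) = (2*v)/(3 + v) = 2*v/(3 + v))
(j(-5, 4) + w(V))² = (-5 + 2*(-10)/(3 - 10))² = (-5 + 2*(-10)/(-7))² = (-5 + 2*(-10)*(-⅐))² = (-5 + 20/7)² = (-15/7)² = 225/49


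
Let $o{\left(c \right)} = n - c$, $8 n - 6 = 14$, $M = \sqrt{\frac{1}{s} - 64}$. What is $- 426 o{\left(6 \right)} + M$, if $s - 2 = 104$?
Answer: $1491 + \frac{i \sqrt{718998}}{106} \approx 1491.0 + 7.9994 i$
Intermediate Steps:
$s = 106$ ($s = 2 + 104 = 106$)
$M = \frac{i \sqrt{718998}}{106}$ ($M = \sqrt{\frac{1}{106} - 64} = \sqrt{- \frac{6783}{106}} = \frac{i \sqrt{718998}}{106} \approx 7.9994 i$)
$n = \frac{5}{2}$ ($n = \frac{3}{4} + \frac{1}{8} \cdot 14 = \frac{3}{4} + \frac{7}{4} = \frac{5}{2} \approx 2.5$)
$o{\left(c \right)} = \frac{5}{2} - c$
$- 426 o{\left(6 \right)} + M = - 426 \left(\frac{5}{2} - 6\right) + \frac{i \sqrt{718998}}{106} = \left(-426\right) \left(- \frac{7}{2}\right) + \frac{i \sqrt{718998}}{106} = 1491 + \frac{i \sqrt{718998}}{106}$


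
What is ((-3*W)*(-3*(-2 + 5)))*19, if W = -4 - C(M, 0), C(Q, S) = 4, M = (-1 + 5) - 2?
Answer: -4104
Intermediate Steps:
M = 2 (M = 4 - 2 = 2)
W = -8 (W = -4 - 1*4 = -4 - 4 = -8)
((-3*W)*(-3*(-2 + 5)))*19 = ((-3*(-8))*(-3*(-2 + 5)))*19 = (24*(-3*3))*19 = (24*(-9))*19 = -216*19 = -4104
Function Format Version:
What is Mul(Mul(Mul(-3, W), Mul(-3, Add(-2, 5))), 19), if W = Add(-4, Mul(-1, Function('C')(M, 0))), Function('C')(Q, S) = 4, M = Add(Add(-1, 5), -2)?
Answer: -4104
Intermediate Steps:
M = 2 (M = Add(4, -2) = 2)
W = -8 (W = Add(-4, Mul(-1, 4)) = Add(-4, -4) = -8)
Mul(Mul(Mul(-3, W), Mul(-3, Add(-2, 5))), 19) = Mul(Mul(Mul(-3, -8), Mul(-3, Add(-2, 5))), 19) = Mul(Mul(24, Mul(-3, 3)), 19) = Mul(Mul(24, -9), 19) = Mul(-216, 19) = -4104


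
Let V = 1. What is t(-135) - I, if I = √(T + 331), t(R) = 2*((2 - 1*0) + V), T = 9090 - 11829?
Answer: 6 - 2*I*√602 ≈ 6.0 - 49.071*I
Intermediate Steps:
T = -2739
t(R) = 6 (t(R) = 2*((2 - 1*0) + 1) = 2*((2 + 0) + 1) = 2*(2 + 1) = 2*3 = 6)
I = 2*I*√602 (I = √(-2739 + 331) = √(-2408) = 2*I*√602 ≈ 49.071*I)
t(-135) - I = 6 - 2*I*√602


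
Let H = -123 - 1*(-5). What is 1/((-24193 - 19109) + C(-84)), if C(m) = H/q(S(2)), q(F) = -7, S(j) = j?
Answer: -7/302996 ≈ -2.3103e-5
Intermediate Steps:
H = -118 (H = -123 + 5 = -118)
C(m) = 118/7 (C(m) = -118/(-7) = -118*(-⅐) = 118/7)
1/((-24193 - 19109) + C(-84)) = 1/((-24193 - 19109) + 118/7) = 1/(-43302 + 118/7) = 1/(-302996/7) = -7/302996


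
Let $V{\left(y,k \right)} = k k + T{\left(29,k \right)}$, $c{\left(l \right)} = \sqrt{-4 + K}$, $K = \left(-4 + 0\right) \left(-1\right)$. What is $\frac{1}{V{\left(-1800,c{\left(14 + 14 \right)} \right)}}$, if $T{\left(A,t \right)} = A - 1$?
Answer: $\frac{1}{28} \approx 0.035714$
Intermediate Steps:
$K = 4$ ($K = \left(-4\right) \left(-1\right) = 4$)
$T{\left(A,t \right)} = -1 + A$ ($T{\left(A,t \right)} = A - 1 = -1 + A$)
$c{\left(l \right)} = 0$ ($c{\left(l \right)} = \sqrt{-4 + 4} = \sqrt{0} = 0$)
$V{\left(y,k \right)} = 28 + k^{2}$ ($V{\left(y,k \right)} = k k + \left(-1 + 29\right) = k^{2} + 28 = 28 + k^{2}$)
$\frac{1}{V{\left(-1800,c{\left(14 + 14 \right)} \right)}} = \frac{1}{28 + 0^{2}} = \frac{1}{28 + 0} = \frac{1}{28}$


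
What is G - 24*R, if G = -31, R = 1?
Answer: -55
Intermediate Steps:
G - 24*R = -31 - 24*1 = -31 - 24 = -55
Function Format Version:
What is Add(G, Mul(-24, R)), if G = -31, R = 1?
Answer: -55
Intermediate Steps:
Add(G, Mul(-24, R)) = Add(-31, Mul(-24, 1)) = Add(-31, -24) = -55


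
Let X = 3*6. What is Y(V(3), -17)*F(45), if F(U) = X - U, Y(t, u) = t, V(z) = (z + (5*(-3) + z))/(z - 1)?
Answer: 243/2 ≈ 121.50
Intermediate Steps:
X = 18
V(z) = (-15 + 2*z)/(-1 + z) (V(z) = (z + (-15 + z))/(-1 + z) = (-15 + 2*z)/(-1 + z))
F(U) = 18 - U
Y(V(3), -17)*F(45) = ((-15 + 2*3)/(-1 + 3))*(18 - 1*45) = ((-15 + 6)/2)*(18 - 45) = ((½)*(-9))*(-27) = -9/2*(-27) = 243/2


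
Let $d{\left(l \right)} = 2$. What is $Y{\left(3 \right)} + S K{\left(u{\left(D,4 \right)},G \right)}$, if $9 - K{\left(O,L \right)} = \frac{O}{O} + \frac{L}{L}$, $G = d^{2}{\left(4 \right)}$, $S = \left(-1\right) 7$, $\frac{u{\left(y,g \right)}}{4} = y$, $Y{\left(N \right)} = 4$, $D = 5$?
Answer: $-45$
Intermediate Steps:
$u{\left(y,g \right)} = 4 y$
$S = -7$
$G = 4$ ($G = 2^{2} = 4$)
$K{\left(O,L \right)} = 7$ ($K{\left(O,L \right)} = 9 - \left(\frac{O}{O} + \frac{L}{L}\right) = 9 - \left(1 + 1\right) = 9 - 2 = 7$)
$Y{\left(3 \right)} + S K{\left(u{\left(D,4 \right)},G \right)} = 4 - 49 = -45$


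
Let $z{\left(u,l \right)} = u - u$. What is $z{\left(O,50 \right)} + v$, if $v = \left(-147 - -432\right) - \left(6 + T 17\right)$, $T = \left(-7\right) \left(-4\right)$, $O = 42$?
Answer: $-197$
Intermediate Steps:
$T = 28$
$z{\left(u,l \right)} = 0$
$v = -197$ ($v = \left(-147 - -432\right) - \left(6 + 28 \cdot 17\right) = \left(-147 + 432\right) - \left(6 + 476\right) = 285 - 482 = -197$)
$z{\left(O,50 \right)} + v = 0 - 197 = -197$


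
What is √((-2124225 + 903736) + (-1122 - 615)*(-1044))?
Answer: √592939 ≈ 770.03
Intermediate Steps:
√((-2124225 + 903736) + (-1122 - 615)*(-1044)) = √(-1220489 - 1737*(-1044)) = √(-1220489 + 1813428) = √592939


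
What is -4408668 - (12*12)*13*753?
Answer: -5818284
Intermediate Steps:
-4408668 - (12*12)*13*753 = -4408668 - 144*13*753 = -4408668 - 1872*753 = -4408668 - 1*1409616 = -4408668 - 1409616 = -5818284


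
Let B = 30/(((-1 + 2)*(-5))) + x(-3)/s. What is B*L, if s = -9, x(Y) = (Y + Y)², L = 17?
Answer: -170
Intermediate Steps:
x(Y) = 4*Y² (x(Y) = (2*Y)² = 4*Y²)
B = -10 (B = 30/(((-1 + 2)*(-5))) + (4*(-3)²)/(-9) = 30/((1*(-5))) + (4*9)*(-⅑) = 30/(-5) + 36*(-⅑) = 30*(-⅕) - 4 = -6 - 4 = -10)
B*L = -10*17 = -170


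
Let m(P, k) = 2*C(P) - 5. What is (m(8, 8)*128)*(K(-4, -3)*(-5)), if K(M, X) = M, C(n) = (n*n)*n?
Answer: 2608640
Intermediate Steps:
C(n) = n³ (C(n) = n²*n = n³)
m(P, k) = -5 + 2*P³ (m(P, k) = 2*P³ - 5 = -5 + 2*P³)
(m(8, 8)*128)*(K(-4, -3)*(-5)) = ((-5 + 2*8³)*128)*(-4*(-5)) = ((-5 + 2*512)*128)*20 = ((-5 + 1024)*128)*20 = (1019*128)*20 = 130432*20 = 2608640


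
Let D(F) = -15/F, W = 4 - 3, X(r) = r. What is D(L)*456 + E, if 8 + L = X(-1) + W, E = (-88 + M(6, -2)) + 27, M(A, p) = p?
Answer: 792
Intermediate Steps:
W = 1
E = -63 (E = (-88 - 2) + 27 = -90 + 27 = -63)
L = -8 (L = -8 + (-1 + 1) = -8 + 0 = -8)
D(L)*456 + E = -15/(-8)*456 - 63 = -15*(-⅛)*456 - 63 = (15/8)*456 - 63 = 855 - 63 = 792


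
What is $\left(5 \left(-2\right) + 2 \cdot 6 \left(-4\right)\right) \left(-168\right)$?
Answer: $9744$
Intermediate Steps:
$\left(5 \left(-2\right) + 2 \cdot 6 \left(-4\right)\right) \left(-168\right) = \left(-10 + 12 \left(-4\right)\right) \left(-168\right) = \left(-10 - 48\right) \left(-168\right) = \left(-58\right) \left(-168\right) = 9744$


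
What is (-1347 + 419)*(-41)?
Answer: 38048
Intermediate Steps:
(-1347 + 419)*(-41) = -928*(-41) = 38048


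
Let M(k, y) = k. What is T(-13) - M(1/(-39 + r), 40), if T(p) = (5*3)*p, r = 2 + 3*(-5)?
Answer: -10139/52 ≈ -194.98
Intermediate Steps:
r = -13 (r = 2 - 15 = -13)
T(p) = 15*p
T(-13) - M(1/(-39 + r), 40) = 15*(-13) - 1/(-39 - 13) = -195 - 1/(-52) = -195 - 1*(-1/52) = -195 + 1/52 = -10139/52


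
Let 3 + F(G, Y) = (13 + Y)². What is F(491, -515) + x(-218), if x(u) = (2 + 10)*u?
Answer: 249385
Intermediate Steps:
F(G, Y) = -3 + (13 + Y)²
x(u) = 12*u
F(491, -515) + x(-218) = (-3 + (13 - 515)²) + 12*(-218) = (-3 + (-502)²) - 2616 = (-3 + 252004) - 2616 = 252001 - 2616 = 249385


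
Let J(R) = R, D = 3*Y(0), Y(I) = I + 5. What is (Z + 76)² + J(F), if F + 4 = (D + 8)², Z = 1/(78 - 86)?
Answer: 402049/64 ≈ 6282.0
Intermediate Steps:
Y(I) = 5 + I
Z = -⅛ (Z = 1/(-8) = -⅛ ≈ -0.12500)
D = 15 (D = 3*(5 + 0) = 3*5 = 15)
F = 525 (F = -4 + (15 + 8)² = -4 + 23² = -4 + 529 = 525)
(Z + 76)² + J(F) = (-⅛ + 76)² + 525 = (607/8)² + 525 = 368449/64 + 525 = 402049/64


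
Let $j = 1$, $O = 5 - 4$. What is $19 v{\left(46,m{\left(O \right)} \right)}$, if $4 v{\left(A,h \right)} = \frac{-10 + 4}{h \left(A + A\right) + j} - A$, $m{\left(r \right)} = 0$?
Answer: $-247$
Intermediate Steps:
$O = 1$ ($O = 5 - 4 = 1$)
$v{\left(A,h \right)} = - \frac{3}{2 \left(1 + 2 A h\right)} - \frac{A}{4}$ ($v{\left(A,h \right)} = \frac{\frac{-10 + 4}{h \left(A + A\right) + 1} - A}{4} = \frac{- \frac{6}{h 2 A + 1} - A}{4} = \frac{- \frac{6}{2 A h + 1} - A}{4} = \frac{- \frac{6}{1 + 2 A h} - A}{4} = \frac{- A - \frac{6}{1 + 2 A h}}{4} = - \frac{3}{2 \left(1 + 2 A h\right)} - \frac{A}{4}$)
$19 v{\left(46,m{\left(O \right)} \right)} = 19 \frac{-6 - 46 - 0 \cdot 46^{2}}{4 \left(1 + 2 \cdot 46 \cdot 0\right)} = 19 \frac{-6 - 46 - 0 \cdot 2116}{4 \left(1 + 0\right)} = 19 \frac{-6 - 46 + 0}{4 \cdot 1} = 19 \cdot \frac{1}{4} \cdot 1 \left(-52\right) = 19 \left(-13\right) = -247$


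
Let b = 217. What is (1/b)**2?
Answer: 1/47089 ≈ 2.1236e-5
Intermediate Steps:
(1/b)**2 = (1/217)**2 = 1/47089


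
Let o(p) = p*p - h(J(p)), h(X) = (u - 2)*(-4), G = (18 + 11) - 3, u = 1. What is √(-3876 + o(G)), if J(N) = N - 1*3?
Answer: 6*I*√89 ≈ 56.604*I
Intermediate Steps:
J(N) = -3 + N (J(N) = N - 3 = -3 + N)
G = 26 (G = 29 - 3 = 26)
h(X) = 4 (h(X) = (1 - 2)*(-4) = -1*(-4) = 4)
o(p) = -4 + p² (o(p) = p*p - 1*4 = p² - 4 = -4 + p²)
√(-3876 + o(G)) = √(-3876 + (-4 + 26²)) = √(-3876 + (-4 + 676)) = √(-3876 + 672) = √(-3204) = 6*I*√89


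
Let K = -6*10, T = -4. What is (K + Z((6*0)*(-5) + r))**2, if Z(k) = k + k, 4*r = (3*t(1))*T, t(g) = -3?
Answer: 1764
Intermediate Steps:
r = 9 (r = ((3*(-3))*(-4))/4 = (-9*(-4))/4 = (1/4)*36 = 9)
Z(k) = 2*k
K = -60
(K + Z((6*0)*(-5) + r))**2 = (-60 + 2*((6*0)*(-5) + 9))**2 = (-60 + 2*(0*(-5) + 9))**2 = (-60 + 2*(0 + 9))**2 = (-60 + 2*9)**2 = (-60 + 18)**2 = (-42)**2 = 1764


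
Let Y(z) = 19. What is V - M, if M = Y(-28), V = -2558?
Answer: -2577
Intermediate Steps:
M = 19
V - M = -2558 - 1*19 = -2558 - 19 = -2577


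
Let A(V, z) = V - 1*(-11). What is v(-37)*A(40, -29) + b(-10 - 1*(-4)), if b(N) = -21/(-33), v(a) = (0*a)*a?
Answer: 7/11 ≈ 0.63636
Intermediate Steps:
A(V, z) = 11 + V (A(V, z) = V + 11 = 11 + V)
v(a) = 0 (v(a) = 0*a = 0)
b(N) = 7/11 (b(N) = -21*(-1/33) = 7/11)
v(-37)*A(40, -29) + b(-10 - 1*(-4)) = 0*(11 + 40) + 7/11 = 0*51 + 7/11 = 0 + 7/11 = 7/11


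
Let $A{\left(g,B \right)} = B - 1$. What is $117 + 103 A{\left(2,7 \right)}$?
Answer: $735$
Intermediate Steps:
$A{\left(g,B \right)} = -1 + B$
$117 + 103 A{\left(2,7 \right)} = 117 + 103 \left(-1 + 7\right) = 117 + 103 \cdot 6 = 117 + 618 = 735$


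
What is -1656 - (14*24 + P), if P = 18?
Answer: -2010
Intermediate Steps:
-1656 - (14*24 + P) = -1656 - (14*24 + 18) = -1656 - (336 + 18) = -1656 - 1*354 = -1656 - 354 = -2010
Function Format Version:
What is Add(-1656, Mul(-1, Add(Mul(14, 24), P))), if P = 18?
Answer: -2010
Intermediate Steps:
Add(-1656, Mul(-1, Add(Mul(14, 24), P))) = Add(-1656, Mul(-1, Add(Mul(14, 24), 18))) = Add(-1656, Mul(-1, Add(336, 18))) = Add(-1656, Mul(-1, 354)) = Add(-1656, -354) = -2010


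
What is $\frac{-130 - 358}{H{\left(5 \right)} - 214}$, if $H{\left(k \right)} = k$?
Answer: $\frac{488}{209} \approx 2.3349$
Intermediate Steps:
$\frac{-130 - 358}{H{\left(5 \right)} - 214} = \frac{-130 - 358}{5 - 214} = - \frac{488}{-209} = \left(-488\right) \left(- \frac{1}{209}\right) = \frac{488}{209}$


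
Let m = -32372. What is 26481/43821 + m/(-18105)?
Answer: 210890213/88153245 ≈ 2.3923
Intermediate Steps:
26481/43821 + m/(-18105) = 26481/43821 - 32372/(-18105) = 26481*(1/43821) - 32372*(-1/18105) = 8827/14607 + 32372/18105 = 210890213/88153245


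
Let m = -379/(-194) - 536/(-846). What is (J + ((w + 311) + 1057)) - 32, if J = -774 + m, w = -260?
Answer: 24995033/82062 ≈ 304.59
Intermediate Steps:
m = 212309/82062 (m = -379*(-1/194) - 536*(-1/846) = 379/194 + 268/423 = 212309/82062 ≈ 2.5872)
J = -63303679/82062 (J = -774 + 212309/82062 = -63303679/82062 ≈ -771.41)
(J + ((w + 311) + 1057)) - 32 = (-63303679/82062 + ((-260 + 311) + 1057)) - 32 = (-63303679/82062 + (51 + 1057)) - 32 = (-63303679/82062 + 1108) - 32 = 27621017/82062 - 32 = 24995033/82062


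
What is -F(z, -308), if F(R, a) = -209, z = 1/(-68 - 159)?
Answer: 209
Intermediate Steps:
z = -1/227 (z = 1/(-227) = -1/227 ≈ -0.0044053)
-F(z, -308) = -1*(-209) = 209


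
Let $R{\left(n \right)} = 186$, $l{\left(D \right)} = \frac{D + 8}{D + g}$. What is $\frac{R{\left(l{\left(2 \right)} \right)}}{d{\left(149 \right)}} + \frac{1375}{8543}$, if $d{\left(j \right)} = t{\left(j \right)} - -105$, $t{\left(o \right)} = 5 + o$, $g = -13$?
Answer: $\frac{1945123}{2212637} \approx 0.8791$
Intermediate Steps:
$l{\left(D \right)} = \frac{8 + D}{-13 + D}$ ($l{\left(D \right)} = \frac{D + 8}{D - 13} = \frac{8 + D}{-13 + D}$)
$d{\left(j \right)} = 110 + j$ ($d{\left(j \right)} = \left(5 + j\right) - -105 = \left(5 + j\right) + 105 = 110 + j$)
$\frac{R{\left(l{\left(2 \right)} \right)}}{d{\left(149 \right)}} + \frac{1375}{8543} = \frac{186}{110 + 149} + \frac{1375}{8543} = \frac{186}{259} + 1375 \cdot \frac{1}{8543} = 186 \cdot \frac{1}{259} + \frac{1375}{8543} = \frac{186}{259} + \frac{1375}{8543} = \frac{1945123}{2212637}$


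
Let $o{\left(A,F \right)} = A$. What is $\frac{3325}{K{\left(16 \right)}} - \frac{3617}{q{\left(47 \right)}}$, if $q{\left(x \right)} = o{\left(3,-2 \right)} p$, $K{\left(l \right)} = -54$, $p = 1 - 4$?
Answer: $\frac{18377}{54} \approx 340.31$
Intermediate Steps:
$p = -3$
$q{\left(x \right)} = -9$ ($q{\left(x \right)} = 3 \left(-3\right) = -9$)
$\frac{3325}{K{\left(16 \right)}} - \frac{3617}{q{\left(47 \right)}} = \frac{3325}{-54} - \frac{3617}{-9} = 3325 \left(- \frac{1}{54}\right) - - \frac{3617}{9} = - \frac{3325}{54} + \frac{3617}{9} = \frac{18377}{54}$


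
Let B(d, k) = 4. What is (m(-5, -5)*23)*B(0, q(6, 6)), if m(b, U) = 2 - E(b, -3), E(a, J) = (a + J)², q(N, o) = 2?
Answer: -5704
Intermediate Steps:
E(a, J) = (J + a)²
m(b, U) = 2 - (-3 + b)²
(m(-5, -5)*23)*B(0, q(6, 6)) = ((2 - (-3 - 5)²)*23)*4 = ((2 - 1*(-8)²)*23)*4 = ((2 - 1*64)*23)*4 = ((2 - 64)*23)*4 = -62*23*4 = -1426*4 = -5704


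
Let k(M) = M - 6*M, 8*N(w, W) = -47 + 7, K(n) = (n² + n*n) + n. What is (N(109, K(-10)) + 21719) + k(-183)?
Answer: 22629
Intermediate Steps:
K(n) = n + 2*n² (K(n) = (n² + n²) + n = 2*n² + n = n + 2*n²)
N(w, W) = -5 (N(w, W) = (-47 + 7)/8 = (⅛)*(-40) = -5)
k(M) = -5*M
(N(109, K(-10)) + 21719) + k(-183) = (-5 + 21719) - 5*(-183) = 21714 + 915 = 22629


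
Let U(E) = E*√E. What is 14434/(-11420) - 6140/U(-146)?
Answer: -7217/5710 - 1535*I*√146/5329 ≈ -1.2639 - 3.4805*I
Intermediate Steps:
U(E) = E^(3/2)
14434/(-11420) - 6140/U(-146) = 14434/(-11420) - 6140*I*√146/21316 = 14434*(-1/11420) - 6140*I*√146/21316 = -7217/5710 - 1535*I*√146/5329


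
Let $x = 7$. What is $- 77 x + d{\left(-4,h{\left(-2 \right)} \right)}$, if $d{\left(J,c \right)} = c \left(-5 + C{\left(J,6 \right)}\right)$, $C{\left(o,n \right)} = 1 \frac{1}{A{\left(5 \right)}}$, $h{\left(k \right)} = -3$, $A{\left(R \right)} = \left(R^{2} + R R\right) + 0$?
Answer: $- \frac{26203}{50} \approx -524.06$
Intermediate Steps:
$A{\left(R \right)} = 2 R^{2}$ ($A{\left(R \right)} = \left(R^{2} + R^{2}\right) + 0 = 2 R^{2} + 0 = 2 R^{2}$)
$C{\left(o,n \right)} = \frac{1}{50}$ ($C{\left(o,n \right)} = 1 \frac{1}{2 \cdot 5^{2}} = 1 \frac{1}{2 \cdot 25} = 1 \cdot \frac{1}{50} = \frac{1}{50}$)
$d{\left(J,c \right)} = - \frac{249 c}{50}$ ($d{\left(J,c \right)} = c \left(-5 + \frac{1}{50}\right) = c \left(- \frac{249}{50}\right) = - \frac{249 c}{50}$)
$- 77 x + d{\left(-4,h{\left(-2 \right)} \right)} = \left(-77\right) 7 - - \frac{747}{50} = -539 + \frac{747}{50} = - \frac{26203}{50}$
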